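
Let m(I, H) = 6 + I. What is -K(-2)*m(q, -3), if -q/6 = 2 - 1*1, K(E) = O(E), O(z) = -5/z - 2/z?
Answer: 0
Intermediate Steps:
O(z) = -7/z
K(E) = -7/E
q = -6 (q = -6*(2 - 1*1) = -6*(2 - 1) = -6*1 = -6)
-K(-2)*m(q, -3) = -(-7/(-2))*(6 - 6) = -(-7*(-½))*0 = -7*0/2 = -1*0 = 0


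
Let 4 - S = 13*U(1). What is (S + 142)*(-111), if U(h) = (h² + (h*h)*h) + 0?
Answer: -13320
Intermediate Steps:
U(h) = h² + h³ (U(h) = (h² + h²*h) + 0 = (h² + h³) + 0 = h² + h³)
S = -22 (S = 4 - 13*1²*(1 + 1) = 4 - 13*1*2 = 4 - 13*2 = 4 - 1*26 = 4 - 26 = -22)
(S + 142)*(-111) = (-22 + 142)*(-111) = 120*(-111) = -13320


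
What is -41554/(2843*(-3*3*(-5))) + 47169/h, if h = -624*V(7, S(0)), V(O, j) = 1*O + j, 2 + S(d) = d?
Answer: -410947633/26610480 ≈ -15.443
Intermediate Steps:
S(d) = -2 + d
V(O, j) = O + j
h = -3120 (h = -624*(7 + (-2 + 0)) = -624*(7 - 2) = -624*5 = -3120)
-41554/(2843*(-3*3*(-5))) + 47169/h = -41554/(2843*(-3*3*(-5))) + 47169/(-3120) = -41554/(2843*(-9*(-5))) + 47169*(-1/3120) = -41554/(2843*45) - 15723/1040 = -41554/127935 - 15723/1040 = -410947633/26610480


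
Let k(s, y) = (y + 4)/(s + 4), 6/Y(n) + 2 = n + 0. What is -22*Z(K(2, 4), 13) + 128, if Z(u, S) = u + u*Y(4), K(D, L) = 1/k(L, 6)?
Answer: 288/5 ≈ 57.600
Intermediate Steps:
Y(n) = 6/(-2 + n) (Y(n) = 6/(-2 + (n + 0)) = 6/(-2 + n))
k(s, y) = (4 + y)/(4 + s)
K(D, L) = 2/5 + L/10 (K(D, L) = 1/((4 + 6)/(4 + L)) = 1/(10/(4 + L)) = 2/5 + L/10)
Z(u, S) = 4*u (Z(u, S) = u + u*(6/(-2 + 4)) = u + u*(6/2) = u + u*(6*(1/2)) = u + u*3 = u + 3*u = 4*u)
-22*Z(K(2, 4), 13) + 128 = -88*(2/5 + (1/10)*4) + 128 = -88*(2/5 + 2/5) + 128 = -88*4/5 + 128 = -22*16/5 + 128 = -352/5 + 128 = 288/5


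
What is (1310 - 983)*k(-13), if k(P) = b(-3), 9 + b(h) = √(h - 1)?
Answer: -2943 + 654*I ≈ -2943.0 + 654.0*I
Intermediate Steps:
b(h) = -9 + √(-1 + h) (b(h) = -9 + √(h - 1) = -9 + √(-1 + h))
k(P) = -9 + 2*I (k(P) = -9 + √(-1 - 3) = -9 + √(-4) = -9 + 2*I)
(1310 - 983)*k(-13) = (1310 - 983)*(-9 + 2*I) = 327*(-9 + 2*I) = -2943 + 654*I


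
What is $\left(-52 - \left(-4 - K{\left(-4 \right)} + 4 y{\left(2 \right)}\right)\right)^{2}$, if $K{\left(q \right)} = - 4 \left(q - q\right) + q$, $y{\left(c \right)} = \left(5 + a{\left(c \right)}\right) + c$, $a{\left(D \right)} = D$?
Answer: $7744$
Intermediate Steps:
$y{\left(c \right)} = 5 + 2 c$ ($y{\left(c \right)} = \left(5 + c\right) + c = 5 + 2 c$)
$K{\left(q \right)} = q$ ($K{\left(q \right)} = \left(-4\right) 0 + q = 0 + q = q$)
$\left(-52 - \left(-4 - K{\left(-4 \right)} + 4 y{\left(2 \right)}\right)\right)^{2} = \left(-52 + \left(-4 + \left(4 - 4 \left(5 + 2 \cdot 2\right)\right)\right)\right)^{2} = \left(-52 + \left(-4 + \left(4 - 4 \left(5 + 4\right)\right)\right)\right)^{2} = \left(-52 + \left(-4 + \left(4 - 36\right)\right)\right)^{2} = \left(-52 - 36\right)^{2} = \left(-88\right)^{2} = 7744$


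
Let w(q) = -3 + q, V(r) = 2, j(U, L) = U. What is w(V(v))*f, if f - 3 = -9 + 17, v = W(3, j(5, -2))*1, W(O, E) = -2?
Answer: -11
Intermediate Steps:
v = -2 (v = -2*1 = -2)
f = 11 (f = 3 + (-9 + 17) = 3 + 8 = 11)
w(V(v))*f = (-3 + 2)*11 = -1*11 = -11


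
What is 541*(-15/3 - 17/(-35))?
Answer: -85478/35 ≈ -2442.2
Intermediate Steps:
541*(-15/3 - 17/(-35)) = 541*(-15*⅓ - 17*(-1/35)) = 541*(-5 + 17/35) = 541*(-158/35) = -85478/35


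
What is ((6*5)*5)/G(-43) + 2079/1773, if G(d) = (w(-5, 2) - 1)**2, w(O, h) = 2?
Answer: 29781/197 ≈ 151.17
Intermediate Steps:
G(d) = 1 (G(d) = (2 - 1)**2 = 1**2 = 1)
((6*5)*5)/G(-43) + 2079/1773 = ((6*5)*5)/1 + 2079/1773 = (30*5)*1 + 2079*(1/1773) = 150*1 + 231/197 = 150 + 231/197 = 29781/197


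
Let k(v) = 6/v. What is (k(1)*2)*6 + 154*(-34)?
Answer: -5164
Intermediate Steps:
(k(1)*2)*6 + 154*(-34) = ((6/1)*2)*6 + 154*(-34) = ((6*1)*2)*6 - 5236 = (6*2)*6 - 5236 = 12*6 - 5236 = 72 - 5236 = -5164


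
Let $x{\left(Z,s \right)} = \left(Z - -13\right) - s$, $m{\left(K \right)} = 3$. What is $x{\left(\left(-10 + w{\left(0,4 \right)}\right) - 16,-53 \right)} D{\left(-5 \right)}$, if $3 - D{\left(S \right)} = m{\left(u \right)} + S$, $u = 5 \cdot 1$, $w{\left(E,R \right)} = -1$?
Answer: $195$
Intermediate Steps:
$u = 5$
$x{\left(Z,s \right)} = 13 + Z - s$ ($x{\left(Z,s \right)} = \left(Z + 13\right) - s = \left(13 + Z\right) - s = 13 + Z - s$)
$D{\left(S \right)} = - S$ ($D{\left(S \right)} = 3 - \left(3 + S\right) = - S$)
$x{\left(\left(-10 + w{\left(0,4 \right)}\right) - 16,-53 \right)} D{\left(-5 \right)} = \left(13 - 27 - -53\right) \left(\left(-1\right) \left(-5\right)\right) = \left(13 - 27 + 53\right) 5 = 39 \cdot 5 = 195$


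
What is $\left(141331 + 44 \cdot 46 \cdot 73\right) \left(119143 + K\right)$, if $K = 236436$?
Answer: $102791844057$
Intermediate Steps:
$\left(141331 + 44 \cdot 46 \cdot 73\right) \left(119143 + K\right) = \left(141331 + 44 \cdot 46 \cdot 73\right) \left(119143 + 236436\right) = \left(141331 + 2024 \cdot 73\right) 355579 = \left(141331 + 147752\right) 355579 = 289083 \cdot 355579 = 102791844057$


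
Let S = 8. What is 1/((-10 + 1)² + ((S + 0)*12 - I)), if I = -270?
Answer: 1/447 ≈ 0.0022371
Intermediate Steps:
1/((-10 + 1)² + ((S + 0)*12 - I)) = 1/((-10 + 1)² + ((8 + 0)*12 - 1*(-270))) = 1/((-9)² + (8*12 + 270)) = 1/(81 + (96 + 270)) = 1/(81 + 366) = 1/447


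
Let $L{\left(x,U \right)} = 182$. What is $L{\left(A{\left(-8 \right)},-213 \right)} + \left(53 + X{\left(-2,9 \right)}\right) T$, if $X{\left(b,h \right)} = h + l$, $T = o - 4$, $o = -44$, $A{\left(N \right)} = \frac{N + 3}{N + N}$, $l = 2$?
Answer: $-2890$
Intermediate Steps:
$A{\left(N \right)} = \frac{3 + N}{2 N}$
$T = -48$ ($T = -44 - 4 = -48$)
$X{\left(b,h \right)} = 2 + h$ ($X{\left(b,h \right)} = h + 2 = 2 + h$)
$L{\left(A{\left(-8 \right)},-213 \right)} + \left(53 + X{\left(-2,9 \right)}\right) T = 182 + \left(53 + \left(2 + 9\right)\right) \left(-48\right) = 182 + \left(53 + 11\right) \left(-48\right) = 182 + 64 \left(-48\right) = 182 - 3072 = -2890$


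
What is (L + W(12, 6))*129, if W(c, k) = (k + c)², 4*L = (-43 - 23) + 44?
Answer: 82173/2 ≈ 41087.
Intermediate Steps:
L = -11/2 (L = ((-43 - 23) + 44)/4 = (-66 + 44)/4 = (¼)*(-22) = -11/2 ≈ -5.5000)
W(c, k) = (c + k)²
(L + W(12, 6))*129 = (-11/2 + (12 + 6)²)*129 = (-11/2 + 18²)*129 = (-11/2 + 324)*129 = (637/2)*129 = 82173/2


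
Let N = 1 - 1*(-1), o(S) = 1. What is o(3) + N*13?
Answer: 27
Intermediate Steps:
N = 2 (N = 1 + 1 = 2)
o(3) + N*13 = 1 + 2*13 = 1 + 26 = 27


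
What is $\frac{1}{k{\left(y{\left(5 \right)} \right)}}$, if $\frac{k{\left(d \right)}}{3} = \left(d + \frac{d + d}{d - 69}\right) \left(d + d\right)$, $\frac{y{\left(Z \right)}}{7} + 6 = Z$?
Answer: $\frac{19}{5439} \approx 0.0034933$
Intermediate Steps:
$y{\left(Z \right)} = -42 + 7 Z$
$k{\left(d \right)} = 6 d \left(d + \frac{2 d}{-69 + d}\right)$ ($k{\left(d \right)} = 3 \left(d + \frac{d + d}{d - 69}\right) \left(d + d\right) = 3 \left(d + \frac{2 d}{-69 + d}\right) 2 d = 3 \cdot 2 d \left(d + \frac{2 d}{-69 + d}\right) = 6 d \left(d + \frac{2 d}{-69 + d}\right)$)
$\frac{1}{k{\left(y{\left(5 \right)} \right)}} = \frac{1}{6 \left(-42 + 7 \cdot 5\right)^{2} \frac{1}{-69 + \left(-42 + 7 \cdot 5\right)} \left(-67 + \left(-42 + 7 \cdot 5\right)\right)} = \frac{1}{6 \left(-42 + 35\right)^{2} \frac{1}{-69 + \left(-42 + 35\right)} \left(-67 + \left(-42 + 35\right)\right)} = \frac{1}{6 \left(-7\right)^{2} \frac{1}{-69 - 7} \left(-67 - 7\right)} = \frac{1}{6 \cdot 49 \frac{1}{-76} \left(-74\right)} = \frac{1}{6 \cdot 49 \left(- \frac{1}{76}\right) \left(-74\right)} = \frac{1}{\frac{5439}{19}} = \frac{19}{5439}$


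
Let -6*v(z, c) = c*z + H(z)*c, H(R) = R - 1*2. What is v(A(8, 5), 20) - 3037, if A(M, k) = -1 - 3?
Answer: -9011/3 ≈ -3003.7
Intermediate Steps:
A(M, k) = -4
H(R) = -2 + R (H(R) = R - 2 = -2 + R)
v(z, c) = -c*z/6 - c*(-2 + z)/6 (v(z, c) = -(c*z + (-2 + z)*c)/6 = -(c*z + c*(-2 + z))/6 = -c*z/6 - c*(-2 + z)/6)
v(A(8, 5), 20) - 3037 = (⅓)*20*(1 - 1*(-4)) - 3037 = (⅓)*20*(1 + 4) - 3037 = (⅓)*20*5 - 3037 = 100/3 - 3037 = -9011/3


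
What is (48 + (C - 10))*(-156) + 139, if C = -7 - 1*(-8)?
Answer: -5945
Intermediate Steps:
C = 1 (C = -7 + 8 = 1)
(48 + (C - 10))*(-156) + 139 = (48 + (1 - 10))*(-156) + 139 = (48 - 9)*(-156) + 139 = 39*(-156) + 139 = -6084 + 139 = -5945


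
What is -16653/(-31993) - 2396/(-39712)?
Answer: 14191907/24432808 ≈ 0.58085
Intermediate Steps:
-16653/(-31993) - 2396/(-39712) = -16653*(-1/31993) - 2396*(-1/39712) = 1281/2461 + 599/9928 = 14191907/24432808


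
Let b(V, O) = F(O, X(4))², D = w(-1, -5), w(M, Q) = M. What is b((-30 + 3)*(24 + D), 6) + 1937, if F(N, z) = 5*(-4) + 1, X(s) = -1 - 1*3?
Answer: 2298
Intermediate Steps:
D = -1
X(s) = -4 (X(s) = -1 - 3 = -4)
F(N, z) = -19 (F(N, z) = -20 + 1 = -19)
b(V, O) = 361 (b(V, O) = (-19)² = 361)
b((-30 + 3)*(24 + D), 6) + 1937 = 361 + 1937 = 2298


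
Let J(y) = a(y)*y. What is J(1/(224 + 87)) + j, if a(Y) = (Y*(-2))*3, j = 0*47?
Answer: -6/96721 ≈ -6.2034e-5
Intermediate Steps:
j = 0
a(Y) = -6*Y (a(Y) = -2*Y*3 = -6*Y)
J(y) = -6*y**2 (J(y) = (-6*y)*y = -6*y**2)
J(1/(224 + 87)) + j = -6/(224 + 87)**2 + 0 = -6*(1/311)**2 + 0 = -6*1/96721 + 0 = -6/96721 + 0 = -6/96721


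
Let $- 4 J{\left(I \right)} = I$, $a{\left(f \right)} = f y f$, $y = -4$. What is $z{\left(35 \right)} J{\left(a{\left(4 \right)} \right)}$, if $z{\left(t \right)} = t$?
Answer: $560$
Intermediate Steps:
$a{\left(f \right)} = - 4 f^{2}$ ($a{\left(f \right)} = f \left(-4\right) f = - 4 f f = - 4 f^{2}$)
$J{\left(I \right)} = - \frac{I}{4}$
$z{\left(35 \right)} J{\left(a{\left(4 \right)} \right)} = 35 \left(- \frac{\left(-4\right) 4^{2}}{4}\right) = 35 \left(- \frac{\left(-4\right) 16}{4}\right) = 35 \left(\left(- \frac{1}{4}\right) \left(-64\right)\right) = 35 \cdot 16 = 560$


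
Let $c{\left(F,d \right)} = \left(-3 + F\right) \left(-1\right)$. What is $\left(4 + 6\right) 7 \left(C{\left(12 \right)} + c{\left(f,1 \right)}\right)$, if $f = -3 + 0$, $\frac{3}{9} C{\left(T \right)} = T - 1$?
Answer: $2730$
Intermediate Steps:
$C{\left(T \right)} = -3 + 3 T$ ($C{\left(T \right)} = 3 \left(T - 1\right) = 3 \left(-1 + T\right) = -3 + 3 T$)
$f = -3$
$c{\left(F,d \right)} = 3 - F$
$\left(4 + 6\right) 7 \left(C{\left(12 \right)} + c{\left(f,1 \right)}\right) = \left(4 + 6\right) 7 \left(\left(-3 + 3 \cdot 12\right) + \left(3 - -3\right)\right) = 10 \cdot 7 \left(\left(-3 + 36\right) + \left(3 + 3\right)\right) = 70 \left(33 + 6\right) = 70 \cdot 39 = 2730$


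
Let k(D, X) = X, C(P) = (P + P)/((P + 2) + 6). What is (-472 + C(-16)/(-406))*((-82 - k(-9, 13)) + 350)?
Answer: -24433590/203 ≈ -1.2036e+5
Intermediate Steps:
C(P) = 2*P/(8 + P) (C(P) = (2*P)/((2 + P) + 6) = (2*P)/(8 + P) = 2*P/(8 + P))
(-472 + C(-16)/(-406))*((-82 - k(-9, 13)) + 350) = (-472 + (2*(-16)/(8 - 16))/(-406))*((-82 - 1*13) + 350) = (-472 + (2*(-16)/(-8))*(-1/406))*((-82 - 13) + 350) = (-472 + (2*(-16)*(-1/8))*(-1/406))*(-95 + 350) = (-472 + 4*(-1/406))*255 = (-472 - 2/203)*255 = -95818/203*255 = -24433590/203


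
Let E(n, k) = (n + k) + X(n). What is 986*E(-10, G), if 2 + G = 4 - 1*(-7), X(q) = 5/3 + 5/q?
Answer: 493/3 ≈ 164.33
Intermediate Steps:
X(q) = 5/3 + 5/q (X(q) = 5*(⅓) + 5/q = 5/3 + 5/q)
G = 9 (G = -2 + (4 - 1*(-7)) = -2 + (4 + 7) = -2 + 11 = 9)
E(n, k) = 5/3 + k + n + 5/n (E(n, k) = (n + k) + (5/3 + 5/n) = (k + n) + (5/3 + 5/n) = 5/3 + k + n + 5/n)
986*E(-10, G) = 986*(5/3 + 9 - 10 + 5/(-10)) = 986*(5/3 + 9 - 10 + 5*(-⅒)) = 986*(5/3 + 9 - 10 - ½) = 986*(⅙) = 493/3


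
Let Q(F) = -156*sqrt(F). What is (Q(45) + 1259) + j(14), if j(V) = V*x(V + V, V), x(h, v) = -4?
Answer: 1203 - 468*sqrt(5) ≈ 156.52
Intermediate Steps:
j(V) = -4*V (j(V) = V*(-4) = -4*V)
(Q(45) + 1259) + j(14) = (-468*sqrt(5) + 1259) - 4*14 = (-468*sqrt(5) + 1259) - 56 = (1259 - 468*sqrt(5)) - 56 = 1203 - 468*sqrt(5)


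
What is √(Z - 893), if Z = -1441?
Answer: I*√2334 ≈ 48.311*I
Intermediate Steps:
√(Z - 893) = √(-1441 - 893) = √(-2334) = I*√2334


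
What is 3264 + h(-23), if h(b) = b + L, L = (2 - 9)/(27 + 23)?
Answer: 162043/50 ≈ 3240.9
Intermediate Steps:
L = -7/50 ≈ -0.14000
h(b) = -7/50 + b (h(b) = b - 7/50 = -7/50 + b)
3264 + h(-23) = 3264 + (-7/50 - 23) = 3264 - 1157/50 = 162043/50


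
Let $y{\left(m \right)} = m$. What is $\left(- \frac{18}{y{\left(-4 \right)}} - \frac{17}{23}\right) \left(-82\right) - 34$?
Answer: $- \frac{7875}{23} \approx -342.39$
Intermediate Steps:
$\left(- \frac{18}{y{\left(-4 \right)}} - \frac{17}{23}\right) \left(-82\right) - 34 = \left(- \frac{18}{-4} - \frac{17}{23}\right) \left(-82\right) - 34 = \left(\left(-18\right) \left(- \frac{1}{4}\right) - \frac{17}{23}\right) \left(-82\right) - 34 = \left(\frac{9}{2} - \frac{17}{23}\right) \left(-82\right) - 34 = \frac{173}{46} \left(-82\right) - 34 = - \frac{7093}{23} - 34 = - \frac{7875}{23}$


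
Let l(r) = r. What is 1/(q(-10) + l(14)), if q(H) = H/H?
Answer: 1/15 ≈ 0.066667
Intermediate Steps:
q(H) = 1
1/(q(-10) + l(14)) = 1/(1 + 14) = 1/15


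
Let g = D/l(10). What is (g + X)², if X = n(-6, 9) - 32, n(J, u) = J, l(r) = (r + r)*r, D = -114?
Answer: 14876449/10000 ≈ 1487.6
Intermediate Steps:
l(r) = 2*r² (l(r) = (2*r)*r = 2*r²)
g = -57/100 (g = -114/(2*10²) = -114/(2*100) = -114/200 = -114*1/200 = -57/100 ≈ -0.57000)
X = -38 (X = -6 - 32 = -38)
(g + X)² = (-57/100 - 38)² = (-3857/100)² = 14876449/10000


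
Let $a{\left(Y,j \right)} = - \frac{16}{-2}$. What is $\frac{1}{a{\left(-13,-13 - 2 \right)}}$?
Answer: $\frac{1}{8} \approx 0.125$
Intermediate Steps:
$a{\left(Y,j \right)} = 8$ ($a{\left(Y,j \right)} = \left(-16\right) \left(- \frac{1}{2}\right) = 8$)
$\frac{1}{a{\left(-13,-13 - 2 \right)}} = \frac{1}{8}$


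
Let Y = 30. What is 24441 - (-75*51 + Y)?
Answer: 28236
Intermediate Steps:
24441 - (-75*51 + Y) = 24441 - (-75*51 + 30) = 24441 - (-3825 + 30) = 24441 - 1*(-3795) = 24441 + 3795 = 28236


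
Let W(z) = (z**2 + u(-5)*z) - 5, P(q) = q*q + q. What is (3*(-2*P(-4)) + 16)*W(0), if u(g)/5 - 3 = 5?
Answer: 280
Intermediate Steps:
u(g) = 40 (u(g) = 15 + 5*5 = 15 + 25 = 40)
P(q) = q + q**2 (P(q) = q**2 + q = q + q**2)
W(z) = -5 + z**2 + 40*z (W(z) = (z**2 + 40*z) - 5 = -5 + z**2 + 40*z)
(3*(-2*P(-4)) + 16)*W(0) = (3*(-(-8)*(1 - 4)) + 16)*(-5 + 0**2 + 40*0) = (3*(-(-8)*(-3)) + 16)*(-5 + 0 + 0) = (3*(-2*12) + 16)*(-5) = (3*(-24) + 16)*(-5) = (-72 + 16)*(-5) = -56*(-5) = 280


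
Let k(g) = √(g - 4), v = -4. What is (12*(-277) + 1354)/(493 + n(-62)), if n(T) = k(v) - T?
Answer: -1093350/308033 + 3940*I*√2/308033 ≈ -3.5495 + 0.018089*I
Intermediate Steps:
k(g) = √(-4 + g)
n(T) = -T + 2*I*√2 (n(T) = √(-4 - 4) - T = √(-8) - T = 2*I*√2 - T = -T + 2*I*√2)
(12*(-277) + 1354)/(493 + n(-62)) = (12*(-277) + 1354)/(493 + (-1*(-62) + 2*I*√2)) = (-3324 + 1354)/(493 + (62 + 2*I*√2)) = -1970/(555 + 2*I*√2)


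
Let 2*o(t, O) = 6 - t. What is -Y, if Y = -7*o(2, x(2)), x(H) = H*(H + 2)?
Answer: 14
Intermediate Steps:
x(H) = H*(2 + H)
o(t, O) = 3 - t/2 (o(t, O) = (6 - t)/2 = 3 - t/2)
Y = -14 (Y = -7*(3 - ½*2) = -7*(3 - 1) = -7*2 = -14)
-Y = -1*(-14) = 14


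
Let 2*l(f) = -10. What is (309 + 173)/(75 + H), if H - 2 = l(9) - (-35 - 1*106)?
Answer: 482/213 ≈ 2.2629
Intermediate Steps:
l(f) = -5 (l(f) = (½)*(-10) = -5)
H = 138 (H = 2 + (-5 - (-35 - 1*106)) = 2 + (-5 - (-35 - 106)) = 2 + (-5 - 1*(-141)) = 2 + (-5 + 141) = 2 + 136 = 138)
(309 + 173)/(75 + H) = (309 + 173)/(75 + 138) = 482/213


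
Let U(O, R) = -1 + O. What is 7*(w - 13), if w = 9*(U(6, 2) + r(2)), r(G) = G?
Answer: 350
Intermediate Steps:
w = 63 (w = 9*((-1 + 6) + 2) = 9*(5 + 2) = 9*7 = 63)
7*(w - 13) = 7*(63 - 13) = 7*50 = 350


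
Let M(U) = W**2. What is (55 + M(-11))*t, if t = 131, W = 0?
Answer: 7205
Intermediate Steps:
M(U) = 0 (M(U) = 0**2 = 0)
(55 + M(-11))*t = (55 + 0)*131 = 55*131 = 7205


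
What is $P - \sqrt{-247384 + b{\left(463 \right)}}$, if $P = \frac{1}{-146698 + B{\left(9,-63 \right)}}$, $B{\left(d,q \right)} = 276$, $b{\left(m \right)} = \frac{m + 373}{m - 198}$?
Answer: $- \frac{1}{146422} - \frac{14 i \sqrt{88634285}}{265} \approx -6.8296 \cdot 10^{-6} - 497.37 i$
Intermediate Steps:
$b{\left(m \right)} = \frac{373 + m}{-198 + m}$
$P = - \frac{1}{146422}$ ($P = \frac{1}{-146698 + 276} = \frac{1}{-146422} = - \frac{1}{146422} \approx -6.8296 \cdot 10^{-6}$)
$P - \sqrt{-247384 + b{\left(463 \right)}} = - \frac{1}{146422} - \sqrt{-247384 + \frac{373 + 463}{-198 + 463}} = - \frac{1}{146422} - \sqrt{-247384 + \frac{1}{265} \cdot 836} = - \frac{1}{146422} - \sqrt{-247384 + \frac{836}{265}} = - \frac{1}{146422} - \sqrt{- \frac{65555924}{265}} = - \frac{1}{146422} - \frac{14 i \sqrt{88634285}}{265}$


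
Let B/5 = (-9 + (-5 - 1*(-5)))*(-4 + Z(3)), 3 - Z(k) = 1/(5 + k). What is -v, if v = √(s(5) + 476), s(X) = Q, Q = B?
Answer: -√8426/4 ≈ -22.948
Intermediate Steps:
Z(k) = 3 - 1/(5 + k)
B = 405/8 (B = 5*((-9 + (-5 - 1*(-5)))*(-4 + (14 + 3*3)/(5 + 3))) = 5*((-9 + (-5 + 5))*(-4 + (14 + 9)/8)) = 5*((-9 + 0)*(-4 + (⅛)*23)) = 5*(-9*(-4 + 23/8)) = 5*(-9*(-9/8)) = 5*(81/8) = 405/8 ≈ 50.625)
Q = 405/8 ≈ 50.625
s(X) = 405/8
v = √8426/4 (v = √(405/8 + 476) = √(4213/8) = √8426/4 ≈ 22.948)
-v = -√8426/4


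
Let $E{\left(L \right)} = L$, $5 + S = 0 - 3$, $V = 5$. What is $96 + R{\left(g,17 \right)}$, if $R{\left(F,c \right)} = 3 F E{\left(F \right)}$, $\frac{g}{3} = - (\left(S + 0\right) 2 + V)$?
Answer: $3363$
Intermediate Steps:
$S = -8$ ($S = -5 + \left(0 - 3\right) = -5 - 3 = -8$)
$g = 33$ ($g = 3 \left(- (\left(-8 + 0\right) 2 + 5)\right) = 3 \left(- (\left(-8\right) 2 + 5)\right) = 3 \left(- (-16 + 5)\right) = 3 \left(\left(-1\right) \left(-11\right)\right) = 3 \cdot 11 = 33$)
$R{\left(F,c \right)} = 3 F^{2}$ ($R{\left(F,c \right)} = 3 F F = 3 F^{2}$)
$96 + R{\left(g,17 \right)} = 96 + 3 \cdot 33^{2} = 96 + 3 \cdot 1089 = 96 + 3267 = 3363$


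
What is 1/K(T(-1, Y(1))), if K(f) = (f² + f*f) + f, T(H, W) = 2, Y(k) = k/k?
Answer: ⅒ ≈ 0.10000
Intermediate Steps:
Y(k) = 1
K(f) = f + 2*f² (K(f) = (f² + f²) + f = 2*f² + f = f + 2*f²)
1/K(T(-1, Y(1))) = 1/(2*(1 + 2*2)) = 1/(2*(1 + 4)) = 1/(2*5) = 1/10 = ⅒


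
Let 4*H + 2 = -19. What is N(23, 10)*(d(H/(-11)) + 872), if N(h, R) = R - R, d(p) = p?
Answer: 0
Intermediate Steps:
H = -21/4 (H = -1/2 + (1/4)*(-19) = -1/2 - 19/4 = -21/4 ≈ -5.2500)
N(h, R) = 0
N(23, 10)*(d(H/(-11)) + 872) = 0*(-21/4/(-11) + 872) = 0*(-21/4*(-1/11) + 872) = 0*(21/44 + 872) = 0*(38389/44) = 0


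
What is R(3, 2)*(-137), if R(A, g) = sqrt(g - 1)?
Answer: -137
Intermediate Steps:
R(A, g) = sqrt(-1 + g)
R(3, 2)*(-137) = sqrt(-1 + 2)*(-137) = sqrt(1)*(-137) = 1*(-137) = -137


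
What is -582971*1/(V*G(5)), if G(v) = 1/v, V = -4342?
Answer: 2914855/4342 ≈ 671.32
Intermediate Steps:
-582971*1/(V*G(5)) = -582971/(-4342/5) = -582971*(-5/4342) = 2914855/4342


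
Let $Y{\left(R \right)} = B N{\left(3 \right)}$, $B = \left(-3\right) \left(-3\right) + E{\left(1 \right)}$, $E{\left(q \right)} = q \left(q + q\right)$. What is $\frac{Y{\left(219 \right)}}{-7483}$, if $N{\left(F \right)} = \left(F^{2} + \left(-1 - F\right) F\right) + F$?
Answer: $0$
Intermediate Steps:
$E{\left(q \right)} = 2 q^{2}$ ($E{\left(q \right)} = q 2 q = 2 q^{2}$)
$N{\left(F \right)} = F + F^{2} + F \left(-1 - F\right)$ ($N{\left(F \right)} = \left(F^{2} + F \left(-1 - F\right)\right) + F = F + F^{2} + F \left(-1 - F\right)$)
$B = 11$ ($B = \left(-3\right) \left(-3\right) + 2 \cdot 1^{2} = 9 + 2 \cdot 1 = 9 + 2 = 11$)
$Y{\left(R \right)} = 0$ ($Y{\left(R \right)} = 11 \cdot 0 = 0$)
$\frac{Y{\left(219 \right)}}{-7483} = \frac{0}{-7483} = 0 \left(- \frac{1}{7483}\right) = 0$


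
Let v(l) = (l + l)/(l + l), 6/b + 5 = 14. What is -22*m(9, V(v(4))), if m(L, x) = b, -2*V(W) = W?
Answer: -44/3 ≈ -14.667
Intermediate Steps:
b = ⅔ (b = 6/(-5 + 14) = 6/9 = 6*(⅑) = ⅔ ≈ 0.66667)
v(l) = 1 (v(l) = (2*l)/((2*l)) = (2*l)*(1/(2*l)) = 1)
V(W) = -W/2
m(L, x) = ⅔
-22*m(9, V(v(4))) = -22*⅔ = -44/3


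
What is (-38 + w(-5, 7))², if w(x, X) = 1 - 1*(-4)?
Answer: 1089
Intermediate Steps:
w(x, X) = 5 (w(x, X) = 1 + 4 = 5)
(-38 + w(-5, 7))² = (-38 + 5)² = (-33)² = 1089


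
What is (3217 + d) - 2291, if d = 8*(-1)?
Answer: 918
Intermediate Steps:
d = -8
(3217 + d) - 2291 = (3217 - 8) - 2291 = 3209 - 2291 = 918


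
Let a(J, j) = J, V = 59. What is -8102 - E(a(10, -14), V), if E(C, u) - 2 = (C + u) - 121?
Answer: -8052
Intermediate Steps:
E(C, u) = -119 + C + u (E(C, u) = 2 + ((C + u) - 121) = 2 + (-121 + C + u) = -119 + C + u)
-8102 - E(a(10, -14), V) = -8102 - (-119 + 10 + 59) = -8102 - 1*(-50) = -8102 + 50 = -8052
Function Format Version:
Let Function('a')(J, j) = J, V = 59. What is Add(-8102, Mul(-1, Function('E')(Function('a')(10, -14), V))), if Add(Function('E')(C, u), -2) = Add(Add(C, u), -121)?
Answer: -8052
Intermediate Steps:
Function('E')(C, u) = Add(-119, C, u) (Function('E')(C, u) = Add(2, Add(Add(C, u), -121)) = Add(2, Add(-121, C, u)) = Add(-119, C, u))
Add(-8102, Mul(-1, Function('E')(Function('a')(10, -14), V))) = Add(-8102, Mul(-1, Add(-119, 10, 59))) = Add(-8102, Mul(-1, -50)) = Add(-8102, 50) = -8052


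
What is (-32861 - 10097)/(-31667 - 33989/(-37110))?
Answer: 1594171380/1175128381 ≈ 1.3566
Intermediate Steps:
(-32861 - 10097)/(-31667 - 33989/(-37110)) = -42958/(-31667 - 33989*(-1/37110)) = -42958/(-31667 + 33989/37110) = -42958/(-1175128381/37110) = -42958*(-37110/1175128381) = 1594171380/1175128381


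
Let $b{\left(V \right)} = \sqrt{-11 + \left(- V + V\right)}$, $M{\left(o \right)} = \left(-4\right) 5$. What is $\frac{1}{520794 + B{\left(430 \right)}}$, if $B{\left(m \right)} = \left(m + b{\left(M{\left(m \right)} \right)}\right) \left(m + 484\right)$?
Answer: $\frac{41537}{37957509816} - \frac{457 i \sqrt{11}}{417532607976} \approx 1.0943 \cdot 10^{-6} - 3.6301 \cdot 10^{-9} i$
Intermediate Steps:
$M{\left(o \right)} = -20$
$b{\left(V \right)} = i \sqrt{11}$ ($b{\left(V \right)} = \sqrt{-11 + 0} = \sqrt{-11} = i \sqrt{11}$)
$B{\left(m \right)} = \left(484 + m\right) \left(m + i \sqrt{11}\right)$ ($B{\left(m \right)} = \left(m + i \sqrt{11}\right) \left(m + 484\right) = \left(m + i \sqrt{11}\right) \left(484 + m\right) = \left(484 + m\right) \left(m + i \sqrt{11}\right)$)
$\frac{1}{520794 + B{\left(430 \right)}} = \frac{1}{520794 + \left(430^{2} + 484 \cdot 430 + 484 i \sqrt{11} + i 430 \sqrt{11}\right)} = \frac{1}{520794 + \left(184900 + 208120 + 484 i \sqrt{11} + 430 i \sqrt{11}\right)} = \frac{1}{520794 + \left(393020 + 914 i \sqrt{11}\right)} = \frac{1}{913814 + 914 i \sqrt{11}}$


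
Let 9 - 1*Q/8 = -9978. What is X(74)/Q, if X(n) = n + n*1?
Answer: 37/19974 ≈ 0.0018524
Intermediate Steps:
Q = 79896 (Q = 72 - 8*(-9978) = 72 + 79824 = 79896)
X(n) = 2*n (X(n) = n + n = 2*n)
X(74)/Q = (2*74)/79896 = 148*(1/79896) = 37/19974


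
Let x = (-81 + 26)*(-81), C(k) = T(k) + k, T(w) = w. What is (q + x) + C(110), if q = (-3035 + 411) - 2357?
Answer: -306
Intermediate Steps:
q = -4981 (q = -2624 - 2357 = -4981)
C(k) = 2*k (C(k) = k + k = 2*k)
x = 4455 (x = -55*(-81) = 4455)
(q + x) + C(110) = (-4981 + 4455) + 2*110 = -526 + 220 = -306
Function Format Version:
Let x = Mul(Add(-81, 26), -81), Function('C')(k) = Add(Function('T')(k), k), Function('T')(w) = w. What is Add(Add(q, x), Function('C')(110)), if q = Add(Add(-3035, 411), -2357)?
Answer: -306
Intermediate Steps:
q = -4981 (q = Add(-2624, -2357) = -4981)
Function('C')(k) = Mul(2, k) (Function('C')(k) = Add(k, k) = Mul(2, k))
x = 4455 (x = Mul(-55, -81) = 4455)
Add(Add(q, x), Function('C')(110)) = Add(Add(-4981, 4455), Mul(2, 110)) = Add(-526, 220) = -306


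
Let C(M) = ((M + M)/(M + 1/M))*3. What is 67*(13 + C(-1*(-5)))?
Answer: 16348/13 ≈ 1257.5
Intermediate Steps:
C(M) = 6*M/(M + 1/M) (C(M) = ((2*M)/(M + 1/M))*3 = (2*M/(M + 1/M))*3 = 6*M/(M + 1/M))
67*(13 + C(-1*(-5))) = 67*(13 + 6*(-1*(-5))²/(1 + (-1*(-5))²)) = 67*(13 + 6*5²/(1 + 5²)) = 67*(13 + 6*25/(1 + 25)) = 67*(13 + 6*25/26) = 67*(13 + 6*25*(1/26)) = 67*(13 + 75/13) = 67*(244/13) = 16348/13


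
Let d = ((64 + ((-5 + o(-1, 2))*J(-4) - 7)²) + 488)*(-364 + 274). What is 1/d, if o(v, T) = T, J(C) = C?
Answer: -1/51930 ≈ -1.9257e-5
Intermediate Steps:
d = -51930 (d = ((64 + ((-5 + 2)*(-4) - 7)²) + 488)*(-364 + 274) = ((64 + (-3*(-4) - 7)²) + 488)*(-90) = ((64 + (12 - 7)²) + 488)*(-90) = ((64 + 5²) + 488)*(-90) = ((64 + 25) + 488)*(-90) = (89 + 488)*(-90) = 577*(-90) = -51930)
1/d = 1/(-51930) = -1/51930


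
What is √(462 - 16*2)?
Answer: √430 ≈ 20.736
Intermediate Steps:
√(462 - 16*2) = √(462 - 32) = √430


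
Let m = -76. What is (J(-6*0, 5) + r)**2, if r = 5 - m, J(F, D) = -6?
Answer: 5625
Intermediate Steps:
r = 81 (r = 5 - 1*(-76) = 5 + 76 = 81)
(J(-6*0, 5) + r)**2 = (-6 + 81)**2 = 75**2 = 5625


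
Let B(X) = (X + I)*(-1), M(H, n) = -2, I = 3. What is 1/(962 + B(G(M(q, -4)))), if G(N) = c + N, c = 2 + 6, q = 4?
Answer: 1/953 ≈ 0.0010493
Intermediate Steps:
c = 8
G(N) = 8 + N
B(X) = -3 - X (B(X) = (X + 3)*(-1) = (3 + X)*(-1) = -3 - X)
1/(962 + B(G(M(q, -4)))) = 1/(962 + (-3 - (8 - 2))) = 1/(962 + (-3 - 1*6)) = 1/(962 + (-3 - 6)) = 1/(962 - 9) = 1/953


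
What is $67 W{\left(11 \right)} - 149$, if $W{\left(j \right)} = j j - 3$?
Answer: $7757$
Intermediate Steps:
$W{\left(j \right)} = -3 + j^{2}$ ($W{\left(j \right)} = j^{2} - 3 = -3 + j^{2}$)
$67 W{\left(11 \right)} - 149 = 67 \left(-3 + 11^{2}\right) - 149 = 67 \left(-3 + 121\right) - 149 = 67 \cdot 118 - 149 = 7906 - 149 = 7757$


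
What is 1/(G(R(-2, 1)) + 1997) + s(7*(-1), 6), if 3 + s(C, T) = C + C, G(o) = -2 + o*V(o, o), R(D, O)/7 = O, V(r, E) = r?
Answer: -34747/2044 ≈ -17.000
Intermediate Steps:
R(D, O) = 7*O
G(o) = -2 + o² (G(o) = -2 + o*o = -2 + o²)
s(C, T) = -3 + 2*C (s(C, T) = -3 + (C + C) = -3 + 2*C)
1/(G(R(-2, 1)) + 1997) + s(7*(-1), 6) = 1/((-2 + (7*1)²) + 1997) + (-3 + 2*(7*(-1))) = 1/((-2 + 7²) + 1997) + (-3 + 2*(-7)) = 1/((-2 + 49) + 1997) + (-3 - 14) = 1/(47 + 1997) - 17 = 1/2044 - 17 = -34747/2044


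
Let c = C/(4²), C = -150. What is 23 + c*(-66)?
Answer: 2567/4 ≈ 641.75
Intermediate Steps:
c = -75/8 (c = -150/(4²) = -150/16 = -150*1/16 = -75/8 ≈ -9.3750)
23 + c*(-66) = 23 - 75/8*(-66) = 23 + 2475/4 = 2567/4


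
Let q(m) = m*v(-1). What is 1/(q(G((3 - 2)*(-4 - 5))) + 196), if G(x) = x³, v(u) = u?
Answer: 1/925 ≈ 0.0010811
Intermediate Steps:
q(m) = -m (q(m) = m*(-1) = -m)
1/(q(G((3 - 2)*(-4 - 5))) + 196) = 1/(-((3 - 2)*(-4 - 5))³ + 196) = 1/(-(1*(-9))³ + 196) = 1/(-1*(-9)³ + 196) = 1/(-1*(-729) + 196) = 1/(729 + 196) = 1/925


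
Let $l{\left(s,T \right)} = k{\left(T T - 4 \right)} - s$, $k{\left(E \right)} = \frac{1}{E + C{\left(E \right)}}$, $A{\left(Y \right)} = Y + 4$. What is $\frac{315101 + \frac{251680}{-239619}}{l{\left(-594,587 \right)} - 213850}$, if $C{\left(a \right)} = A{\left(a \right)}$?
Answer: $- \frac{52032328631339426}{35214877965844557} \approx -1.4776$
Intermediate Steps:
$A{\left(Y \right)} = 4 + Y$
$C{\left(a \right)} = 4 + a$
$k{\left(E \right)} = \frac{1}{4 + 2 E}$ ($k{\left(E \right)} = \frac{1}{E + \left(4 + E\right)} = \frac{1}{4 + 2 E}$)
$l{\left(s,T \right)} = \frac{1}{2 \left(-2 + T^{2}\right)} - s$ ($l{\left(s,T \right)} = \frac{1}{2 \left(2 + \left(T T - 4\right)\right)} - s = \frac{1}{2 \left(2 + \left(T^{2} - 4\right)\right)} - s = \frac{1}{2 \left(2 + \left(-4 + T^{2}\right)\right)} - s = \frac{1}{2 \left(-2 + T^{2}\right)} - s$)
$\frac{315101 + \frac{251680}{-239619}}{l{\left(-594,587 \right)} - 213850} = \frac{315101 + \frac{251680}{-239619}}{\frac{\frac{1}{2} - - 594 \left(-2 + 587^{2}\right)}{-2 + 587^{2}} - 213850} = \frac{315101 + 251680 \left(- \frac{1}{239619}\right)}{\frac{\frac{1}{2} - - 594 \left(-2 + 344569\right)}{-2 + 344569} - 213850} = \frac{315101 - \frac{251680}{239619}}{\frac{\frac{1}{2} - \left(-594\right) 344567}{344567} - 213850} = \frac{75503934839}{239619 \left(\frac{\frac{1}{2} + 204672798}{344567} - 213850\right)} = \frac{75503934839}{239619 \left(\frac{1}{344567} \cdot \frac{409345597}{2} - 213850\right)} = \frac{75503934839}{239619 \left(\frac{409345597}{689134} - 213850\right)} = \frac{75503934839}{239619 \left(- \frac{146961960303}{689134}\right)} = \frac{75503934839}{239619} \left(- \frac{689134}{146961960303}\right) = - \frac{52032328631339426}{35214877965844557}$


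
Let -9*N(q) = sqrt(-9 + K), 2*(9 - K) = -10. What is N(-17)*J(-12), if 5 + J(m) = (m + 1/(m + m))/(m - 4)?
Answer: 1631*sqrt(5)/3456 ≈ 1.0553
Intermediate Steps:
K = 14 (K = 9 - 1/2*(-10) = 9 + 5 = 14)
N(q) = -sqrt(5)/9 (N(q) = -sqrt(-9 + 14)/9 = -sqrt(5)/9)
J(m) = -5 + (m + 1/(2*m))/(-4 + m) (J(m) = -5 + (m + 1/(m + m))/(m - 4) = -5 + (m + 1/(2*m))/(-4 + m))
N(-17)*J(-12) = (-sqrt(5)/9)*((1/2)*(1 - 8*(-12)**2 + 40*(-12))/(-12*(-4 - 12))) = (-sqrt(5)/9)*((1/2)*(-1/12)*(1 - 8*144 - 480)/(-16)) = (-sqrt(5)/9)*((1/2)*(-1/12)*(-1/16)*(1 - 1152 - 480)) = (-sqrt(5)/9)*((1/2)*(-1/12)*(-1/16)*(-1631)) = -sqrt(5)/9*(-1631/384) = 1631*sqrt(5)/3456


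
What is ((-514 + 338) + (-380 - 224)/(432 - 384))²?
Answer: 5121169/144 ≈ 35564.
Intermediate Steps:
((-514 + 338) + (-380 - 224)/(432 - 384))² = (-176 - 604/48)² = (-176 - 604*1/48)² = (-176 - 151/12)² = (-2263/12)² = 5121169/144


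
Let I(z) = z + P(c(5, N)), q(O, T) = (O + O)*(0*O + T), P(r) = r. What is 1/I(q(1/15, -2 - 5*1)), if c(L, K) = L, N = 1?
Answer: 15/61 ≈ 0.24590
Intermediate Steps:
q(O, T) = 2*O*T (q(O, T) = (2*O)*(0 + T) = (2*O)*T = 2*O*T)
I(z) = 5 + z (I(z) = z + 5 = 5 + z)
1/I(q(1/15, -2 - 5*1)) = 1/(5 + 2*(-2 - 5*1)/15) = 1/(5 + 2*(1/15)*(-2 - 5)) = 1/(5 + 2*(1/15)*(-7)) = 1/(5 - 14/15) = 1/(61/15) = 15/61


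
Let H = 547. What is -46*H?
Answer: -25162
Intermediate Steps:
-46*H = -46*547 = -25162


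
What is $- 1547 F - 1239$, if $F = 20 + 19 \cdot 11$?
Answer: $-355502$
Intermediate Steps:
$F = 229$ ($F = 20 + 209 = 229$)
$- 1547 F - 1239 = \left(-1547\right) 229 - 1239 = -354263 - 1239 = -355502$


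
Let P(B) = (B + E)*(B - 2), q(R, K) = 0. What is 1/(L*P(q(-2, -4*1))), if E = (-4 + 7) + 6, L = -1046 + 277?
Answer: 1/13842 ≈ 7.2244e-5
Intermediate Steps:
L = -769
E = 9 (E = 3 + 6 = 9)
P(B) = (-2 + B)*(9 + B) (P(B) = (B + 9)*(B - 2) = (9 + B)*(-2 + B) = (-2 + B)*(9 + B))
1/(L*P(q(-2, -4*1))) = 1/(-769*(-18 + 0² + 7*0)) = 1/(-769*(-18 + 0 + 0)) = 1/(-769*(-18)) = 1/13842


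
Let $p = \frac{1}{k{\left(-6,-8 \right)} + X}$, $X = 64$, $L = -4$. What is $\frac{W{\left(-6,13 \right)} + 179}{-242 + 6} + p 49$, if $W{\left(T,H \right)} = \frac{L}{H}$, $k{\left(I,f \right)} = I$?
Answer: $\frac{7799}{88972} \approx 0.087657$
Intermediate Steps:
$W{\left(T,H \right)} = - \frac{4}{H}$
$p = \frac{1}{58}$ ($p = \frac{1}{-6 + 64} = \frac{1}{58} \approx 0.017241$)
$\frac{W{\left(-6,13 \right)} + 179}{-242 + 6} + p 49 = \frac{- \frac{4}{13} + 179}{-242 + 6} + \frac{1}{58} \cdot 49 = \frac{\left(-4\right) \frac{1}{13} + 179}{-236} + \frac{49}{58} = \left(- \frac{4}{13} + 179\right) \left(- \frac{1}{236}\right) + \frac{49}{58} = \frac{2323}{13} \left(- \frac{1}{236}\right) + \frac{49}{58} = - \frac{2323}{3068} + \frac{49}{58} = \frac{7799}{88972}$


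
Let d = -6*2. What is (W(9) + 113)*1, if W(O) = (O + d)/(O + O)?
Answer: 677/6 ≈ 112.83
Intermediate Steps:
d = -12
W(O) = (-12 + O)/(2*O) (W(O) = (O - 12)/(O + O) = (-12 + O)/((2*O)) = (-12 + O)*(1/(2*O)) = (-12 + O)/(2*O))
(W(9) + 113)*1 = ((½)*(-12 + 9)/9 + 113)*1 = ((½)*(⅑)*(-3) + 113)*1 = (-⅙ + 113)*1 = (677/6)*1 = 677/6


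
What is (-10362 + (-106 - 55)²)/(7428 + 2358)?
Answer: 15559/9786 ≈ 1.5899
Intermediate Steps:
(-10362 + (-106 - 55)²)/(7428 + 2358) = (-10362 + (-161)²)/9786 = (-10362 + 25921)*(1/9786) = 15559*(1/9786) = 15559/9786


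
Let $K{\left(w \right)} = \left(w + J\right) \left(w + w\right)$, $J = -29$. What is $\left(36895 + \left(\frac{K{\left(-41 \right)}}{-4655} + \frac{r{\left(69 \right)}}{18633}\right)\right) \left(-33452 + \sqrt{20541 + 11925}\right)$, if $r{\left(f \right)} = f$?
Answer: $- \frac{1019502515355680}{826063} + \frac{30476578840 \sqrt{32466}}{826063} \approx -1.2275 \cdot 10^{9}$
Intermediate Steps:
$K{\left(w \right)} = 2 w \left(-29 + w\right)$ ($K{\left(w \right)} = \left(w - 29\right) \left(w + w\right) = \left(-29 + w\right) 2 w = 2 w \left(-29 + w\right)$)
$\left(36895 + \left(\frac{K{\left(-41 \right)}}{-4655} + \frac{r{\left(69 \right)}}{18633}\right)\right) \left(-33452 + \sqrt{20541 + 11925}\right) = \left(36895 + \left(\frac{2 \left(-41\right) \left(-29 - 41\right)}{-4655} + \frac{69}{18633}\right)\right) \left(-33452 + \sqrt{20541 + 11925}\right) = \left(36895 + \left(2 \left(-41\right) \left(-70\right) \left(- \frac{1}{4655}\right) + 69 \cdot \frac{1}{18633}\right)\right) \left(-33452 + \sqrt{32466}\right) = \left(36895 + \left(5740 \left(- \frac{1}{4655}\right) + \frac{23}{6211}\right)\right) \left(-33452 + \sqrt{32466}\right) = \left(36895 + \left(- \frac{164}{133} + \frac{23}{6211}\right)\right) \left(-33452 + \sqrt{32466}\right) = \left(36895 - \frac{1015545}{826063}\right) \left(-33452 + \sqrt{32466}\right) = \frac{30476578840 \left(-33452 + \sqrt{32466}\right)}{826063} = - \frac{1019502515355680}{826063} + \frac{30476578840 \sqrt{32466}}{826063}$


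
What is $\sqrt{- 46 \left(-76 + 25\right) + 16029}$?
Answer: $35 \sqrt{15} \approx 135.55$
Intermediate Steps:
$\sqrt{- 46 \left(-76 + 25\right) + 16029} = \sqrt{\left(-46\right) \left(-51\right) + 16029} = \sqrt{2346 + 16029} = \sqrt{18375} = 35 \sqrt{15}$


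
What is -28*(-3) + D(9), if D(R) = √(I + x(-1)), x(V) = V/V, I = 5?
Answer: 84 + √6 ≈ 86.449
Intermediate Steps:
x(V) = 1
D(R) = √6 (D(R) = √(5 + 1) = √6)
-28*(-3) + D(9) = -28*(-3) + √6 = 84 + √6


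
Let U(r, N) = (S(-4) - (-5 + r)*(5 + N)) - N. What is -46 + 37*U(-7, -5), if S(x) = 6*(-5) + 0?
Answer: -971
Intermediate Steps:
S(x) = -30 (S(x) = -30 + 0 = -30)
U(r, N) = -30 - N - (-5 + r)*(5 + N) (U(r, N) = (-30 - (-5 + r)*(5 + N)) - N = -30 - N - (-5 + r)*(5 + N))
-46 + 37*U(-7, -5) = -46 + 37*(-5 - 5*(-7) + 4*(-5) - 1*(-5)*(-7)) = -46 + 37*(-5 + 35 - 20 - 35) = -46 + 37*(-25) = -46 - 925 = -971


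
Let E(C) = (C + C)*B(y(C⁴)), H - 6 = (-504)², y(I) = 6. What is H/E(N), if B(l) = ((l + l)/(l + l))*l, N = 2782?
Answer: 42337/5564 ≈ 7.6091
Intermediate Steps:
H = 254022 (H = 6 + (-504)² = 6 + 254016 = 254022)
B(l) = l (B(l) = ((2*l)/((2*l)))*l = ((2*l)*(1/(2*l)))*l = 1*l = l)
E(C) = 12*C (E(C) = (C + C)*6 = (2*C)*6 = 12*C)
H/E(N) = 254022/((12*2782)) = 254022/33384 = 254022*(1/33384) = 42337/5564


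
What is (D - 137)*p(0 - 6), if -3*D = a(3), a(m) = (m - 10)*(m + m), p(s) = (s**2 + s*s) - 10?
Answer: -7626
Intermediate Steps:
p(s) = -10 + 2*s**2 (p(s) = (s**2 + s**2) - 10 = 2*s**2 - 10 = -10 + 2*s**2)
a(m) = 2*m*(-10 + m) (a(m) = (-10 + m)*(2*m) = 2*m*(-10 + m))
D = 14 (D = -2*3*(-10 + 3)/3 = -2*3*(-7)/3 = -1/3*(-42) = 14)
(D - 137)*p(0 - 6) = (14 - 137)*(-10 + 2*(0 - 6)**2) = -123*(-10 + 2*(-6)**2) = -123*(-10 + 2*36) = -123*(-10 + 72) = -123*62 = -7626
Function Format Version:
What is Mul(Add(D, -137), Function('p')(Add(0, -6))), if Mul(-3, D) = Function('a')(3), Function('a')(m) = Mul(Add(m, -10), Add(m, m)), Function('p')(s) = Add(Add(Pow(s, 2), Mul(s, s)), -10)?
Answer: -7626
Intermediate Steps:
Function('p')(s) = Add(-10, Mul(2, Pow(s, 2))) (Function('p')(s) = Add(Add(Pow(s, 2), Pow(s, 2)), -10) = Add(Mul(2, Pow(s, 2)), -10) = Add(-10, Mul(2, Pow(s, 2))))
Function('a')(m) = Mul(2, m, Add(-10, m)) (Function('a')(m) = Mul(Add(-10, m), Mul(2, m)) = Mul(2, m, Add(-10, m)))
D = 14 (D = Mul(Rational(-1, 3), Mul(2, 3, Add(-10, 3))) = Mul(Rational(-1, 3), Mul(2, 3, -7)) = Mul(Rational(-1, 3), -42) = 14)
Mul(Add(D, -137), Function('p')(Add(0, -6))) = Mul(Add(14, -137), Add(-10, Mul(2, Pow(Add(0, -6), 2)))) = Mul(-123, Add(-10, Mul(2, Pow(-6, 2)))) = Mul(-123, Add(-10, Mul(2, 36))) = Mul(-123, Add(-10, 72)) = Mul(-123, 62) = -7626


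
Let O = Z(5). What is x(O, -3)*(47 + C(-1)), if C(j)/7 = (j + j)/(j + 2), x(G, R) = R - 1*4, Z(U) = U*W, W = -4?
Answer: -231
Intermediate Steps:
Z(U) = -4*U (Z(U) = U*(-4) = -4*U)
O = -20 (O = -4*5 = -20)
x(G, R) = -4 + R (x(G, R) = R - 4 = -4 + R)
C(j) = 14*j/(2 + j) (C(j) = 7*((j + j)/(j + 2)) = 7*((2*j)/(2 + j)) = 7*(2*j/(2 + j)) = 14*j/(2 + j))
x(O, -3)*(47 + C(-1)) = (-4 - 3)*(47 + 14*(-1)/(2 - 1)) = -7*(47 + 14*(-1)/1) = -7*(47 + 14*(-1)*1) = -7*(47 - 14) = -7*33 = -231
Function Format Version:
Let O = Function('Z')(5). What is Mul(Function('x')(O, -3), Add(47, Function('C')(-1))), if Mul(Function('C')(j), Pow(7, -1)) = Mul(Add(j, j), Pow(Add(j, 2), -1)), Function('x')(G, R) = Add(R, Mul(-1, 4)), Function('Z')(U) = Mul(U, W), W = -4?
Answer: -231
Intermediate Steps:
Function('Z')(U) = Mul(-4, U) (Function('Z')(U) = Mul(U, -4) = Mul(-4, U))
O = -20 (O = Mul(-4, 5) = -20)
Function('x')(G, R) = Add(-4, R) (Function('x')(G, R) = Add(R, -4) = Add(-4, R))
Function('C')(j) = Mul(14, j, Pow(Add(2, j), -1)) (Function('C')(j) = Mul(7, Mul(Add(j, j), Pow(Add(j, 2), -1))) = Mul(7, Mul(Mul(2, j), Pow(Add(2, j), -1))) = Mul(7, Mul(2, j, Pow(Add(2, j), -1))) = Mul(14, j, Pow(Add(2, j), -1)))
Mul(Function('x')(O, -3), Add(47, Function('C')(-1))) = Mul(Add(-4, -3), Add(47, Mul(14, -1, Pow(Add(2, -1), -1)))) = Mul(-7, Add(47, Mul(14, -1, Pow(1, -1)))) = Mul(-7, Add(47, Mul(14, -1, 1))) = Mul(-7, Add(47, -14)) = Mul(-7, 33) = -231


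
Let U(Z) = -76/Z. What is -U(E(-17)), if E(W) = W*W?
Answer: 76/289 ≈ 0.26298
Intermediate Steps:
E(W) = W²
-U(E(-17)) = -(-76)/((-17)²) = -(-76)/289 = -1*(-76/289) = 76/289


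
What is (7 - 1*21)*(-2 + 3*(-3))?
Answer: 154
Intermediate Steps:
(7 - 1*21)*(-2 + 3*(-3)) = (7 - 21)*(-2 - 9) = -14*(-11) = 154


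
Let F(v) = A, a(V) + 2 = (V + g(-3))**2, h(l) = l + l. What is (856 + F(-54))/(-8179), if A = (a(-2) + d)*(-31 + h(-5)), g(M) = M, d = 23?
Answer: 1030/8179 ≈ 0.12593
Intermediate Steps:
h(l) = 2*l
a(V) = -2 + (-3 + V)**2 (a(V) = -2 + (V - 3)**2 = -2 + (-3 + V)**2)
A = -1886 (A = ((-2 + (-3 - 2)**2) + 23)*(-31 + 2*(-5)) = ((-2 + (-5)**2) + 23)*(-31 - 10) = ((-2 + 25) + 23)*(-41) = (23 + 23)*(-41) = 46*(-41) = -1886)
F(v) = -1886
(856 + F(-54))/(-8179) = (856 - 1886)/(-8179) = -1030*(-1/8179) = 1030/8179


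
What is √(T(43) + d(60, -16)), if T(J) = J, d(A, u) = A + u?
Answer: √87 ≈ 9.3274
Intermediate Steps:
√(T(43) + d(60, -16)) = √(43 + (60 - 16)) = √(43 + 44) = √87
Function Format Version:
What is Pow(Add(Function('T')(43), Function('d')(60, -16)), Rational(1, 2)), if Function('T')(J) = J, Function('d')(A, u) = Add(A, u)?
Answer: Pow(87, Rational(1, 2)) ≈ 9.3274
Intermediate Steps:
Pow(Add(Function('T')(43), Function('d')(60, -16)), Rational(1, 2)) = Pow(Add(43, Add(60, -16)), Rational(1, 2)) = Pow(Add(43, 44), Rational(1, 2)) = Pow(87, Rational(1, 2))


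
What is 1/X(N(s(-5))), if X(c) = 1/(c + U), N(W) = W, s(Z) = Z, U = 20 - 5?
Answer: 10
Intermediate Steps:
U = 15
X(c) = 1/(15 + c) (X(c) = 1/(c + 15) = 1/(15 + c))
1/X(N(s(-5))) = 1/(1/(15 - 5)) = 1/(1/10) = 1/(⅒) = 10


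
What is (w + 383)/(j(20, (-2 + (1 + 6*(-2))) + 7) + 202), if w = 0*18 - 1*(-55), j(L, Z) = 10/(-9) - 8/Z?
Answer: 1971/910 ≈ 2.1659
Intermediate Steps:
j(L, Z) = -10/9 - 8/Z (j(L, Z) = 10*(-⅑) - 8/Z = -10/9 - 8/Z)
w = 55 (w = 0 + 55 = 55)
(w + 383)/(j(20, (-2 + (1 + 6*(-2))) + 7) + 202) = (55 + 383)/((-10/9 - 8/((-2 + (1 + 6*(-2))) + 7)) + 202) = 438/((-10/9 - 8/((-2 + (1 - 12)) + 7)) + 202) = 438/((-10/9 - 8/((-2 - 11) + 7)) + 202) = 438/((-10/9 - 8/(-13 + 7)) + 202) = 438/((-10/9 - 8/(-6)) + 202) = 438/((-10/9 - 8*(-⅙)) + 202) = 438/((-10/9 + 4/3) + 202) = 438/(2/9 + 202) = 438/(1820/9) = 438*(9/1820) = 1971/910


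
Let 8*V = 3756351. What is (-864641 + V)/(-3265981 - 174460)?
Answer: 3160777/27523528 ≈ 0.11484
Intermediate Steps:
V = 3756351/8 (V = (⅛)*3756351 = 3756351/8 ≈ 4.6954e+5)
(-864641 + V)/(-3265981 - 174460) = (-864641 + 3756351/8)/(-3265981 - 174460) = -3160777/8/(-3440441) = -3160777/8*(-1/3440441) = 3160777/27523528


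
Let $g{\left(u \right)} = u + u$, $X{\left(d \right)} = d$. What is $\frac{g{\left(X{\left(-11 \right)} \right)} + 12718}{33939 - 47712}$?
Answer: $- \frac{4232}{4591} \approx -0.9218$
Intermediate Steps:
$g{\left(u \right)} = 2 u$
$\frac{g{\left(X{\left(-11 \right)} \right)} + 12718}{33939 - 47712} = \frac{2 \left(-11\right) + 12718}{33939 - 47712} = \frac{-22 + 12718}{-13773} = 12696 \left(- \frac{1}{13773}\right) = - \frac{4232}{4591}$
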